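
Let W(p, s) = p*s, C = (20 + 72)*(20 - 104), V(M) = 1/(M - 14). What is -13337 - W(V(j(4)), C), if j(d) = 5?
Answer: -42587/3 ≈ -14196.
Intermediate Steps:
V(M) = 1/(-14 + M)
C = -7728 (C = 92*(-84) = -7728)
-13337 - W(V(j(4)), C) = -13337 - (-7728)/(-14 + 5) = -13337 - (-7728)/(-9) = -13337 - (-1)*(-7728)/9 = -13337 - 1*2576/3 = -13337 - 2576/3 = -42587/3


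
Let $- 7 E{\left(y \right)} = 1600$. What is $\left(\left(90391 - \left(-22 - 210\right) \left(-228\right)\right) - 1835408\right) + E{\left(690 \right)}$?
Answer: $- \frac{12586991}{7} \approx -1.7981 \cdot 10^{6}$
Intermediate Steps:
$E{\left(y \right)} = - \frac{1600}{7}$ ($E{\left(y \right)} = \left(- \frac{1}{7}\right) 1600 = - \frac{1600}{7}$)
$\left(\left(90391 - \left(-22 - 210\right) \left(-228\right)\right) - 1835408\right) + E{\left(690 \right)} = \left(\left(90391 - \left(-22 - 210\right) \left(-228\right)\right) - 1835408\right) - \frac{1600}{7} = \left(\left(90391 - \left(-232\right) \left(-228\right)\right) - 1835408\right) - \frac{1600}{7} = \left(\left(90391 - 52896\right) - 1835408\right) - \frac{1600}{7} = \left(37495 - 1835408\right) - \frac{1600}{7} = -1797913 - \frac{1600}{7} = - \frac{12586991}{7}$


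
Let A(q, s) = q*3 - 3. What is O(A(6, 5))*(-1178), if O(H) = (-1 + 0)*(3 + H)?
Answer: 21204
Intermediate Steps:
A(q, s) = -3 + 3*q (A(q, s) = 3*q - 3 = -3 + 3*q)
O(H) = -3 - H (O(H) = -(3 + H) = -3 - H)
O(A(6, 5))*(-1178) = (-3 - (-3 + 3*6))*(-1178) = (-3 - (-3 + 18))*(-1178) = (-3 - 1*15)*(-1178) = (-3 - 15)*(-1178) = -18*(-1178) = 21204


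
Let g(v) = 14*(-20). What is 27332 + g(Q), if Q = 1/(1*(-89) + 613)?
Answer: 27052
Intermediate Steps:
Q = 1/524 (Q = 1/(-89 + 613) = 1/524 ≈ 0.0019084)
g(v) = -280
27332 + g(Q) = 27332 - 280 = 27052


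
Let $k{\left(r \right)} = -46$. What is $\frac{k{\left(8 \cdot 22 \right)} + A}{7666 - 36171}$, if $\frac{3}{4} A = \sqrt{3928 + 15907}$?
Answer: $\frac{46}{28505} - \frac{4 \sqrt{19835}}{85515} \approx -0.0049739$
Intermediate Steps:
$A = \frac{4 \sqrt{19835}}{3}$ ($A = \frac{4 \sqrt{3928 + 15907}}{3} = \frac{4 \sqrt{19835}}{3} \approx 187.78$)
$\frac{k{\left(8 \cdot 22 \right)} + A}{7666 - 36171} = \frac{-46 + \frac{4 \sqrt{19835}}{3}}{7666 - 36171} = \frac{-46 + \frac{4 \sqrt{19835}}{3}}{-28505} = \left(-46 + \frac{4 \sqrt{19835}}{3}\right) \left(- \frac{1}{28505}\right) = \frac{46}{28505} - \frac{4 \sqrt{19835}}{85515}$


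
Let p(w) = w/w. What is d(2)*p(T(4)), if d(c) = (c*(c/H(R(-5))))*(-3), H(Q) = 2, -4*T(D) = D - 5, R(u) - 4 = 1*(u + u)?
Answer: -6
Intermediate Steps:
R(u) = 4 + 2*u (R(u) = 4 + 1*(u + u) = 4 + 1*(2*u) = 4 + 2*u)
T(D) = 5/4 - D/4 (T(D) = -(D - 5)/4 = -(-5 + D)/4 = 5/4 - D/4)
p(w) = 1
d(c) = -3*c²/2 (d(c) = (c*(c/2))*(-3) = (c²/2)*(-3) = -3*c²/2)
d(2)*p(T(4)) = -3/2*2²*1 = -3/2*4*1 = -6*1 = -6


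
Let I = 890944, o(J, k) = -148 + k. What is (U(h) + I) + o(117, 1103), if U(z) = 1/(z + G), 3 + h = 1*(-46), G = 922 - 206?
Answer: 594896634/667 ≈ 8.9190e+5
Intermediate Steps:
G = 716
h = -49 (h = -3 + 1*(-46) = -3 - 46 = -49)
U(z) = 1/(716 + z) (U(z) = 1/(z + 716) = 1/(716 + z))
(U(h) + I) + o(117, 1103) = (1/(716 - 49) + 890944) + (-148 + 1103) = (1/667 + 890944) + 955 = 594259649/667 + 955 = 594896634/667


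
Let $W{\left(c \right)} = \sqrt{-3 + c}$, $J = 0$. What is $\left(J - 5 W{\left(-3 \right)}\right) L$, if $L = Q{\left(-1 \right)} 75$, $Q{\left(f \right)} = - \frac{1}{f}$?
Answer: $- 375 i \sqrt{6} \approx - 918.56 i$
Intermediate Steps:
$L = 75$ ($L = - \frac{1}{-1} \cdot 75 = \left(-1\right) \left(-1\right) 75 = 1 \cdot 75 = 75$)
$\left(J - 5 W{\left(-3 \right)}\right) L = \left(0 - 5 \sqrt{-3 - 3}\right) 75 = \left(0 - 5 \sqrt{-6}\right) 75 = \left(0 - 5 i \sqrt{6}\right) 75 = - 5 i \sqrt{6} \cdot 75 = - 375 i \sqrt{6}$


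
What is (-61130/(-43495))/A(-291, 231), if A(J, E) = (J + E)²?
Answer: 6113/15658200 ≈ 0.00039040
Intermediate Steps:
A(J, E) = (E + J)²
(-61130/(-43495))/A(-291, 231) = (-61130/(-43495))/((231 - 291)²) = (-61130*(-1/43495))/((-60)²) = (12226/8699)/3600 = (12226/8699)*(1/3600) = 6113/15658200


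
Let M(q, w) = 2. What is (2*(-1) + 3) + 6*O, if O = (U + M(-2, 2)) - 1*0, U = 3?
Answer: 31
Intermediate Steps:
O = 5 (O = (3 + 2) - 1*0 = 5 + 0 = 5)
(2*(-1) + 3) + 6*O = (2*(-1) + 3) + 6*5 = (-2 + 3) + 30 = 1 + 30 = 31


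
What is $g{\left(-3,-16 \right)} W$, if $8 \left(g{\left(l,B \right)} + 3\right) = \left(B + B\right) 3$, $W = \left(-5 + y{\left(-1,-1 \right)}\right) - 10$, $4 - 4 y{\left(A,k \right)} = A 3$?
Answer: $\frac{795}{4} \approx 198.75$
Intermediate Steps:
$y{\left(A,k \right)} = 1 - \frac{3 A}{4}$ ($y{\left(A,k \right)} = 1 - \frac{A 3}{4} = 1 - \frac{3 A}{4}$)
$W = - \frac{53}{4}$ ($W = \left(-5 + \left(1 - - \frac{3}{4}\right)\right) - 10 = \left(-5 + \left(1 + \frac{3}{4}\right)\right) - 10 = \left(-5 + \frac{7}{4}\right) - 10 = - \frac{13}{4} - 10 = - \frac{53}{4} \approx -13.25$)
$g{\left(l,B \right)} = -3 + \frac{3 B}{4}$ ($g{\left(l,B \right)} = -3 + \frac{\left(B + B\right) 3}{8} = -3 + \frac{2 B 3}{8} = -3 + \frac{6 B}{8} = -3 + \frac{3 B}{4}$)
$g{\left(-3,-16 \right)} W = \left(-3 + \frac{3}{4} \left(-16\right)\right) \left(- \frac{53}{4}\right) = \left(-3 - 12\right) \left(- \frac{53}{4}\right) = \left(-15\right) \left(- \frac{53}{4}\right) = \frac{795}{4}$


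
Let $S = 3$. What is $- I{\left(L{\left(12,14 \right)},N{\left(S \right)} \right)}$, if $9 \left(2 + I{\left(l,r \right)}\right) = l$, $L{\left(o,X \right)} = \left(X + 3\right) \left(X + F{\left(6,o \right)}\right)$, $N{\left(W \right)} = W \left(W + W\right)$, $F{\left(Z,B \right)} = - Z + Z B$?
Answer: $- \frac{1342}{9} \approx -149.11$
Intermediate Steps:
$F{\left(Z,B \right)} = - Z + B Z$
$N{\left(W \right)} = 2 W^{2}$ ($N{\left(W \right)} = W 2 W = 2 W^{2}$)
$L{\left(o,X \right)} = \left(3 + X\right) \left(-6 + X + 6 o\right)$ ($L{\left(o,X \right)} = \left(X + 3\right) \left(X + 6 \left(-1 + o\right)\right) = \left(3 + X\right) \left(X + \left(-6 + 6 o\right)\right) = \left(3 + X\right) \left(-6 + X + 6 o\right)$)
$I{\left(l,r \right)} = -2 + \frac{l}{9}$
$- I{\left(L{\left(12,14 \right)},N{\left(S \right)} \right)} = - (-2 + \frac{-18 + 14^{2} - 42 + 18 \cdot 12 + 6 \cdot 14 \cdot 12}{9}) = - (-2 + \frac{-18 + 196 - 42 + 216 + 1008}{9}) = - (-2 + \frac{1}{9} \cdot 1360) = - (-2 + \frac{1360}{9}) = \left(-1\right) \frac{1342}{9} = - \frac{1342}{9}$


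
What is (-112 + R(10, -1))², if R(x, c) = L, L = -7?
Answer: 14161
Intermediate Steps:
R(x, c) = -7
(-112 + R(10, -1))² = (-112 - 7)² = (-119)² = 14161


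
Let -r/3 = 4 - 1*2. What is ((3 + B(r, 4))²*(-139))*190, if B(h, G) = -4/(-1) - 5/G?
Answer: -6985445/8 ≈ -8.7318e+5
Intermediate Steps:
r = -6 (r = -3*(4 - 1*2) = -3*(4 - 2) = -3*2 = -6)
B(h, G) = 4 - 5/G (B(h, G) = -4*(-1) - 5/G = 4 - 5/G)
((3 + B(r, 4))²*(-139))*190 = ((3 + (4 - 5/4))²*(-139))*190 = ((3 + 11/4)²*(-139))*190 = ((23/4)²*(-139))*190 = ((529/16)*(-139))*190 = -73531/16*190 = -6985445/8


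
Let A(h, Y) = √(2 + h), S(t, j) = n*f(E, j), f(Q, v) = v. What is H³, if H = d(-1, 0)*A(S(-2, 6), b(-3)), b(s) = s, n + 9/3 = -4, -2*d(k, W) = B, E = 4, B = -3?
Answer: -270*I*√10 ≈ -853.81*I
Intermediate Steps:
d(k, W) = 3/2 (d(k, W) = -½*(-3) = 3/2)
n = -7 (n = -3 - 4 = -7)
S(t, j) = -7*j
H = 3*I*√10 (H = 3*√(2 - 7*6)/2 = 3*√(2 - 42)/2 = 3*√(-40)/2 = 3*(2*I*√10)/2 = 3*I*√10 ≈ 9.4868*I)
H³ = (3*I*√10)³ = -270*I*√10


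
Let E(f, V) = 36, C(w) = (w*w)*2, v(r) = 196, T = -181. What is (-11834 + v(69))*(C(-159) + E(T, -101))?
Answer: -588859524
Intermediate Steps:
C(w) = 2*w² (C(w) = w²*2 = 2*w²)
(-11834 + v(69))*(C(-159) + E(T, -101)) = (-11834 + 196)*(2*(-159)² + 36) = -11638*(2*25281 + 36) = -11638*(50562 + 36) = -11638*50598 = -588859524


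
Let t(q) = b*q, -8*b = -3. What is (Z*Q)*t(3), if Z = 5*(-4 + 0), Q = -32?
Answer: 720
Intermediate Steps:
b = 3/8 (b = -⅛*(-3) = 3/8 ≈ 0.37500)
t(q) = 3*q/8
Z = -20 (Z = 5*(-4) = -20)
(Z*Q)*t(3) = (-20*(-32))*((3/8)*3) = 640*(9/8) = 720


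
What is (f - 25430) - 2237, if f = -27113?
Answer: -54780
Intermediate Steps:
(f - 25430) - 2237 = (-27113 - 25430) - 2237 = -52543 - 2237 = -54780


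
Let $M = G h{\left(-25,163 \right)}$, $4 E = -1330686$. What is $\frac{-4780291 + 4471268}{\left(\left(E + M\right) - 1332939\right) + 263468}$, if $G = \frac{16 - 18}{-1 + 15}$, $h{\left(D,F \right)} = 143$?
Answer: $\frac{393302}{1784571} \approx 0.22039$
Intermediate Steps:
$E = - \frac{665343}{2}$ ($E = \frac{1}{4} \left(-1330686\right) = - \frac{665343}{2} \approx -3.3267 \cdot 10^{5}$)
$G = - \frac{1}{7}$ ($G = - \frac{2}{14} = \left(-2\right) \frac{1}{14} = - \frac{1}{7} \approx -0.14286$)
$M = - \frac{143}{7}$ ($M = \left(- \frac{1}{7}\right) 143 = - \frac{143}{7} \approx -20.429$)
$\frac{-4780291 + 4471268}{\left(\left(E + M\right) - 1332939\right) + 263468} = \frac{-4780291 + 4471268}{\left(\left(- \frac{665343}{2} - \frac{143}{7}\right) - 1332939\right) + 263468} = - \frac{309023}{\left(- \frac{4657687}{14} - 1332939\right) + 263468} = - \frac{309023}{- \frac{23318833}{14} + 263468} = - \frac{309023}{- \frac{19630281}{14}} = \left(-309023\right) \left(- \frac{14}{19630281}\right) = \frac{393302}{1784571}$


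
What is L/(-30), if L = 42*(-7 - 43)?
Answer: 70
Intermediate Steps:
L = -2100 (L = 42*(-50) = -2100)
L/(-30) = -2100/(-30) = -2100*(-1/30) = 70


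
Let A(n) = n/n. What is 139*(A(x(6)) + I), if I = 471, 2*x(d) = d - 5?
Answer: 65608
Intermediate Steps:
x(d) = -5/2 + d/2 (x(d) = (d - 5)/2 = (-5 + d)/2 = -5/2 + d/2)
A(n) = 1
139*(A(x(6)) + I) = 139*(1 + 471) = 139*472 = 65608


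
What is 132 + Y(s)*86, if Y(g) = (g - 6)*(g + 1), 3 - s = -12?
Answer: 12516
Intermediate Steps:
s = 15 (s = 3 - 1*(-12) = 3 + 12 = 15)
Y(g) = (1 + g)*(-6 + g) (Y(g) = (-6 + g)*(1 + g) = (1 + g)*(-6 + g))
132 + Y(s)*86 = 132 + (-6 + 15² - 5*15)*86 = 132 + (-6 + 225 - 75)*86 = 132 + 144*86 = 132 + 12384 = 12516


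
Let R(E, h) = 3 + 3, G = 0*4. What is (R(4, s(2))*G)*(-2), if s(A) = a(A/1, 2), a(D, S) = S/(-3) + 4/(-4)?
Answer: 0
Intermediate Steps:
a(D, S) = -1 - S/3 (a(D, S) = S*(-1/3) + 4*(-1/4) = -S/3 - 1 = -1 - S/3)
s(A) = -5/3 (s(A) = -1 - 1/3*2 = -1 - 2/3 = -5/3)
G = 0
R(E, h) = 6
(R(4, s(2))*G)*(-2) = (6*0)*(-2) = 0*(-2) = 0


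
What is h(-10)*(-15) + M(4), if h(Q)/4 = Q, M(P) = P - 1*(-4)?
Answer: 608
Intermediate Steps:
M(P) = 4 + P (M(P) = P + 4 = 4 + P)
h(Q) = 4*Q
h(-10)*(-15) + M(4) = (4*(-10))*(-15) + (4 + 4) = -40*(-15) + 8 = 600 + 8 = 608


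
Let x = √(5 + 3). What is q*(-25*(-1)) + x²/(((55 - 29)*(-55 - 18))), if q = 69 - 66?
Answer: 71171/949 ≈ 74.996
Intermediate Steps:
q = 3
x = 2*√2 (x = √8 = 2*√2 ≈ 2.8284)
q*(-25*(-1)) + x²/(((55 - 29)*(-55 - 18))) = 3*(-25*(-1)) + (2*√2)²/(((55 - 29)*(-55 - 18))) = 3*25 + 8/((26*(-73))) = 75 + 8/(-1898) = 75 + 8*(-1/1898) = 75 - 4/949 = 71171/949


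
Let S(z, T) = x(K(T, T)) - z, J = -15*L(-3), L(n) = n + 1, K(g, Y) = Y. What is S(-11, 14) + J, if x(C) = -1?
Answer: 40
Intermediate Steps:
L(n) = 1 + n
J = 30 (J = -15*(1 - 3) = -15*(-2) = 30)
S(z, T) = -1 - z
S(-11, 14) + J = (-1 - 1*(-11)) + 30 = (-1 + 11) + 30 = 10 + 30 = 40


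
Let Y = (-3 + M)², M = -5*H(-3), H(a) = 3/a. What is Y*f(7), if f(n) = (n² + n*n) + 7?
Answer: 420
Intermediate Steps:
f(n) = 7 + 2*n² (f(n) = (n² + n²) + 7 = 2*n² + 7 = 7 + 2*n²)
M = 5 (M = -15/(-3) = -15*(-1)/3 = -5*(-1) = 5)
Y = 4 (Y = (-3 + 5)² = 2² = 4)
Y*f(7) = 4*(7 + 2*7²) = 4*(7 + 2*49) = 4*(7 + 98) = 4*105 = 420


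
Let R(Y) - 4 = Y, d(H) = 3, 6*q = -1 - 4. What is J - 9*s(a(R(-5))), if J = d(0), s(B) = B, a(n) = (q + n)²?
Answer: -109/4 ≈ -27.250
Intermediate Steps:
q = -⅚ (q = (-1 - 4)/6 = (⅙)*(-5) = -⅚ ≈ -0.83333)
R(Y) = 4 + Y
a(n) = (-⅚ + n)²
J = 3
J - 9*s(a(R(-5))) = 3 - (-5 + 6*(4 - 5))²/4 = 3 - (-5 + 6*(-1))²/4 = 3 - (-5 - 6)²/4 = 3 - (-11)²/4 = 3 - 121/4 = -109/4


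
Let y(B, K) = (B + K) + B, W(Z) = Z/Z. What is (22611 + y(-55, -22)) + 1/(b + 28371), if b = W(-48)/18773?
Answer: 11972512874309/532608784 ≈ 22479.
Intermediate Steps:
W(Z) = 1
b = 1/18773 ≈ 5.3268e-5
y(B, K) = K + 2*B
(22611 + y(-55, -22)) + 1/(b + 28371) = (22611 + (-22 + 2*(-55))) + 1/(1/18773 + 28371) = (22611 + (-22 - 110)) + 1/(532608784/18773) = (22611 - 132) + 18773/532608784 = 22479 + 18773/532608784 = 11972512874309/532608784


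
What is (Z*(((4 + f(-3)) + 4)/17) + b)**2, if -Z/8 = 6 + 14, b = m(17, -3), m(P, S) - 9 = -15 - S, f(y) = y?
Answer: 724201/289 ≈ 2505.9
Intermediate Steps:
m(P, S) = -6 - S (m(P, S) = 9 + (-15 - S) = -6 - S)
b = -3 (b = -6 - 1*(-3) = -6 + 3 = -3)
Z = -160 (Z = -8*(6 + 14) = -8*20 = -160)
(Z*(((4 + f(-3)) + 4)/17) + b)**2 = (-160*((4 - 3) + 4)/17 - 3)**2 = (-160*(1 + 4)/17 - 3)**2 = (-800/17 - 3)**2 = (-851/17)**2 = 724201/289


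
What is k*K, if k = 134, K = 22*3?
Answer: 8844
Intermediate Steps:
K = 66
k*K = 134*66 = 8844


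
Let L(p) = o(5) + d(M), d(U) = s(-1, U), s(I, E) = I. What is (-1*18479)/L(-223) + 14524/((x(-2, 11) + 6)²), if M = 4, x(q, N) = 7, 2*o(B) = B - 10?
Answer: 6347570/1183 ≈ 5365.7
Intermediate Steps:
o(B) = -5 + B/2 (o(B) = (B - 10)/2 = (-10 + B)/2 = -5 + B/2)
d(U) = -1
L(p) = -7/2 (L(p) = (-5 + (½)*5) - 1 = (-5 + 5/2) - 1 = -5/2 - 1 = -7/2)
(-1*18479)/L(-223) + 14524/((x(-2, 11) + 6)²) = (-1*18479)/(-7/2) + 14524/((7 + 6)²) = -18479*(-2/7) + 14524/(13²) = 36958/7 + 14524/169 = 6347570/1183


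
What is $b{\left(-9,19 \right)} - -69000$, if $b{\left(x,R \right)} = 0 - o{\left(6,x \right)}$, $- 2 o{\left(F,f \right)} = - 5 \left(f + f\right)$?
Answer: $69045$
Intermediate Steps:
$o{\left(F,f \right)} = 5 f$ ($o{\left(F,f \right)} = - \frac{\left(-5\right) \left(f + f\right)}{2} = - \frac{\left(-5\right) 2 f}{2} = - \frac{\left(-10\right) f}{2} = 5 f$)
$b{\left(x,R \right)} = - 5 x$ ($b{\left(x,R \right)} = 0 - 5 x = - 5 x$)
$b{\left(-9,19 \right)} - -69000 = \left(-5\right) \left(-9\right) - -69000 = 45 + 69000 = 69045$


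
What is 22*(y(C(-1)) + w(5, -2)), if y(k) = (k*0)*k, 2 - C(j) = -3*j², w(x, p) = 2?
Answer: 44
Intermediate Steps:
C(j) = 2 + 3*j² (C(j) = 2 - (-3)*j² = 2 + 3*j²)
y(k) = 0 (y(k) = 0*k = 0)
22*(y(C(-1)) + w(5, -2)) = 22*(0 + 2) = 22*2 = 44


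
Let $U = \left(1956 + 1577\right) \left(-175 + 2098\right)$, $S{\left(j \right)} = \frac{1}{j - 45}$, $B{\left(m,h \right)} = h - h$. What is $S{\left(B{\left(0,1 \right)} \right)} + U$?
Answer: $\frac{305728154}{45} \approx 6.794 \cdot 10^{6}$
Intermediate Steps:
$B{\left(m,h \right)} = 0$
$S{\left(j \right)} = \frac{1}{-45 + j}$
$U = 6793959$ ($U = 3533 \cdot 1923 = 6793959$)
$S{\left(B{\left(0,1 \right)} \right)} + U = \frac{1}{-45 + 0} + 6793959 = \frac{1}{-45} + 6793959 = - \frac{1}{45} + 6793959 = \frac{305728154}{45}$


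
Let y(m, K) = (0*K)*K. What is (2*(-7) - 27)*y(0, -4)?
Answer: 0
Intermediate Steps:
y(m, K) = 0 (y(m, K) = 0*K = 0)
(2*(-7) - 27)*y(0, -4) = (2*(-7) - 27)*0 = (-14 - 27)*0 = -41*0 = 0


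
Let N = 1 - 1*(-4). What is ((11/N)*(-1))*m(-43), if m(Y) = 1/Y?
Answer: 11/215 ≈ 0.051163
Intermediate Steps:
N = 5 (N = 1 + 4 = 5)
((11/N)*(-1))*m(-43) = ((11/5)*(-1))/(-43) = ((11*(⅕))*(-1))*(-1/43) = ((11/5)*(-1))*(-1/43) = -11/5*(-1/43) = 11/215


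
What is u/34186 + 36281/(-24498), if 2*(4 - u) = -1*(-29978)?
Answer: -401851199/209372157 ≈ -1.9193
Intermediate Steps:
u = -14985 (u = 4 - (-1)*(-29978)/2 = 4 - ½*29978 = 4 - 14989 = -14985)
u/34186 + 36281/(-24498) = -14985/34186 + 36281/(-24498) = -14985*1/34186 + 36281*(-1/24498) = -14985/34186 - 36281/24498 = -401851199/209372157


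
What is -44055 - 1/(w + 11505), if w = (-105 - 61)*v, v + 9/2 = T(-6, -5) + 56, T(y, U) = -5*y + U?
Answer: -52601669/1194 ≈ -44055.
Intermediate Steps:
T(y, U) = U - 5*y
v = 153/2 (v = -9/2 + ((-5 - 5*(-6)) + 56) = -9/2 + ((-5 + 30) + 56) = -9/2 + (25 + 56) = -9/2 + 81 = 153/2 ≈ 76.500)
w = -12699 (w = (-105 - 61)*(153/2) = -166*153/2 = -12699)
-44055 - 1/(w + 11505) = -44055 - 1/(-12699 + 11505) = -44055 - 1/(-1194) = -44055 - 1*(-1/1194) = -44055 + 1/1194 = -52601669/1194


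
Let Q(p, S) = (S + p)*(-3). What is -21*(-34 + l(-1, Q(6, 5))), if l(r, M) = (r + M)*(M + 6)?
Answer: -18564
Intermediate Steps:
Q(p, S) = -3*S - 3*p
l(r, M) = (6 + M)*(M + r) (l(r, M) = (M + r)*(6 + M) = (6 + M)*(M + r))
-21*(-34 + l(-1, Q(6, 5))) = -21*(-34 + ((-3*5 - 3*6)² + 6*(-3*5 - 3*6) + 6*(-1) + (-3*5 - 3*6)*(-1))) = -21*(-34 + ((-15 - 18)² + 6*(-15 - 18) - 6 + (-15 - 18)*(-1))) = -21*(-34 + ((-33)² + 6*(-33) - 6 - 33*(-1))) = -21*(-34 + (1089 - 198 - 6 + 33)) = -21*(-34 + 918) = -21*884 = -18564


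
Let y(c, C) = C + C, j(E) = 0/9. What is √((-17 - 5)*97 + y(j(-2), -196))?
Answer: I*√2526 ≈ 50.259*I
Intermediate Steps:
j(E) = 0 (j(E) = 0*(⅑) = 0)
y(c, C) = 2*C
√((-17 - 5)*97 + y(j(-2), -196)) = √((-17 - 5)*97 + 2*(-196)) = √(-22*97 - 392) = √(-2134 - 392) = √(-2526) = I*√2526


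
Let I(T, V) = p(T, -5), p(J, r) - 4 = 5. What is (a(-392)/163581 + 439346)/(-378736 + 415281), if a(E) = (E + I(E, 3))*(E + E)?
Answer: 71868958298/5978067645 ≈ 12.022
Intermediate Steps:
p(J, r) = 9 (p(J, r) = 4 + 5 = 9)
I(T, V) = 9
a(E) = 2*E*(9 + E) (a(E) = (E + 9)*(E + E) = (9 + E)*(2*E) = 2*E*(9 + E))
(a(-392)/163581 + 439346)/(-378736 + 415281) = ((2*(-392)*(9 - 392))/163581 + 439346)/(-378736 + 415281) = ((2*(-392)*(-383))*(1/163581) + 439346)/36545 = (300272*(1/163581) + 439346)*(1/36545) = (300272/163581 + 439346)*(1/36545) = (71868958298/163581)*(1/36545) = 71868958298/5978067645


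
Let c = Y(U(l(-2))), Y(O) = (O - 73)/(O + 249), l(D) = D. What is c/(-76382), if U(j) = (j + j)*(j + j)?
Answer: 57/20241230 ≈ 2.8160e-6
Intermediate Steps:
U(j) = 4*j² (U(j) = (2*j)*(2*j) = 4*j²)
Y(O) = (-73 + O)/(249 + O)
c = -57/265 (c = (-73 + 4*(-2)²)/(249 + 4*(-2)²) = (-73 + 4*4)/(249 + 4*4) = (-73 + 16)/(249 + 16) = -57/265 ≈ -0.21509)
c/(-76382) = -57/265/(-76382) = -57/265*(-1/76382) = 57/20241230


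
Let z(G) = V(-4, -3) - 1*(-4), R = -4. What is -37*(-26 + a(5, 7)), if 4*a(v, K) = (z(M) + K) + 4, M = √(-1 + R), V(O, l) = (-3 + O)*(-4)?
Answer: 2257/4 ≈ 564.25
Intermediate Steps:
V(O, l) = 12 - 4*O
M = I*√5 (M = √(-1 - 4) = √(-5) = I*√5 ≈ 2.2361*I)
z(G) = 32 (z(G) = (12 - 4*(-4)) - 1*(-4) = (12 + 16) + 4 = 28 + 4 = 32)
a(v, K) = 9 + K/4 (a(v, K) = ((32 + K) + 4)/4 = (36 + K)/4 = 9 + K/4)
-37*(-26 + a(5, 7)) = -37*(-26 + (9 + (¼)*7)) = -37*(-26 + (9 + 7/4)) = -37*(-26 + 43/4) = -37*(-61/4) = 2257/4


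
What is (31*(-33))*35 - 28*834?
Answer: -59157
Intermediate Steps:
(31*(-33))*35 - 28*834 = -1023*35 - 23352 = -35805 - 23352 = -59157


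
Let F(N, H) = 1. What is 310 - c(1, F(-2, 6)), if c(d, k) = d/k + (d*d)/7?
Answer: 2162/7 ≈ 308.86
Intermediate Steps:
c(d, k) = d²/7 + d/k (c(d, k) = d/k + d²*(⅐) = d/k + d²/7 = d²/7 + d/k)
310 - c(1, F(-2, 6)) = 310 - ((⅐)*1² + 1/1) = 310 - ((⅐)*1 + 1*1) = 310 - (⅐ + 1) = 310 - 1*8/7 = 310 - 8/7 = 2162/7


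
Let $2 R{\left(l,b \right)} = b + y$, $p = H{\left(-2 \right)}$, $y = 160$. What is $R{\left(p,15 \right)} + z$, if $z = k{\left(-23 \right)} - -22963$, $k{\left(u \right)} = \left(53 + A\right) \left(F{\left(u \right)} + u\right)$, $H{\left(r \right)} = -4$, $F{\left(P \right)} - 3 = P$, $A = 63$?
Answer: $\frac{36125}{2} \approx 18063.0$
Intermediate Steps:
$F{\left(P \right)} = 3 + P$
$p = -4$
$k{\left(u \right)} = 348 + 232 u$ ($k{\left(u \right)} = \left(53 + 63\right) \left(\left(3 + u\right) + u\right) = 116 \left(3 + 2 u\right) = 348 + 232 u$)
$R{\left(l,b \right)} = 80 + \frac{b}{2}$ ($R{\left(l,b \right)} = \frac{b + 160}{2} = \frac{160 + b}{2} = 80 + \frac{b}{2}$)
$z = 17975$ ($z = \left(348 + 232 \left(-23\right)\right) - -22963 = \left(348 - 5336\right) + 22963 = -4988 + 22963 = 17975$)
$R{\left(p,15 \right)} + z = \left(80 + \frac{1}{2} \cdot 15\right) + 17975 = \left(80 + \frac{15}{2}\right) + 17975 = \frac{175}{2} + 17975 = \frac{36125}{2}$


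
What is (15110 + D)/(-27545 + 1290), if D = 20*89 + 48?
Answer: -16938/26255 ≈ -0.64513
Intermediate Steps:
D = 1828 (D = 1780 + 48 = 1828)
(15110 + D)/(-27545 + 1290) = (15110 + 1828)/(-27545 + 1290) = 16938/(-26255) = 16938*(-1/26255) = -16938/26255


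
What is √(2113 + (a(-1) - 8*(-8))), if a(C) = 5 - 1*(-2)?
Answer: 2*√546 ≈ 46.733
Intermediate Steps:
a(C) = 7 (a(C) = 5 + 2 = 7)
√(2113 + (a(-1) - 8*(-8))) = √(2113 + (7 - 8*(-8))) = √(2113 + (7 + 64)) = √(2113 + 71) = √2184 = 2*√546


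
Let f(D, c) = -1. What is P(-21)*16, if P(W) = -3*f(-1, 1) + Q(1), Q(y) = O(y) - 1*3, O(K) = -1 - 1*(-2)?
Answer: 16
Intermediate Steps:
O(K) = 1 (O(K) = -1 + 2 = 1)
Q(y) = -2 (Q(y) = 1 - 1*3 = 1 - 3 = -2)
P(W) = 1 (P(W) = -3*(-1) - 2 = 3 - 2 = 1)
P(-21)*16 = 1*16 = 16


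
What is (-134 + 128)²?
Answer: 36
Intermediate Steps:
(-134 + 128)² = (-6)² = 36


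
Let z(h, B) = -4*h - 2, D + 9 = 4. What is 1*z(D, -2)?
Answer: 18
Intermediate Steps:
D = -5 (D = -9 + 4 = -5)
z(h, B) = -2 - 4*h
1*z(D, -2) = 1*(-2 - 4*(-5)) = 1*(-2 + 20) = 1*18 = 18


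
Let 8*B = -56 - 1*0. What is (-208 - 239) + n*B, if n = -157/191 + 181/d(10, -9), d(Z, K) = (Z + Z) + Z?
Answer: -2770337/5730 ≈ -483.48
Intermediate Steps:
d(Z, K) = 3*Z (d(Z, K) = 2*Z + Z = 3*Z)
B = -7 (B = (-56 - 1*0)/8 = (-56 + 0)/8 = (⅛)*(-56) = -7)
n = 29861/5730 (n = -157/191 + 181/((3*10)) = -157*1/191 + 181/30 = -157/191 + 181*(1/30) = -157/191 + 181/30 = 29861/5730 ≈ 5.2113)
(-208 - 239) + n*B = (-208 - 239) + (29861/5730)*(-7) = -447 - 209027/5730 = -2770337/5730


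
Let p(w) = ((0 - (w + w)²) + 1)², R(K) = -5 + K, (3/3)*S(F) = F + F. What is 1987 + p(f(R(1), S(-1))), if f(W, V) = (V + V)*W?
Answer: 1048516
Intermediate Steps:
S(F) = 2*F (S(F) = F + F = 2*F)
f(W, V) = 2*V*W (f(W, V) = (2*V)*W = 2*V*W)
p(w) = (1 - 4*w²)² (p(w) = ((0 - (2*w)²) + 1)² = ((0 - 4*w²) + 1)² = (-4*w² + 1)² = (1 - 4*w²)²)
1987 + p(f(R(1), S(-1))) = 1987 + (-1 + 4*(2*(2*(-1))*(-5 + 1))²)² = 1987 + (-1 + 4*(2*(-2)*(-4))²)² = 1987 + (-1 + 4*16²)² = 1987 + (-1 + 4*256)² = 1987 + (-1 + 1024)² = 1987 + 1023² = 1987 + 1046529 = 1048516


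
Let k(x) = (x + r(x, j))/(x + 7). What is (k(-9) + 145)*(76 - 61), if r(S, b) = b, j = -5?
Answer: 2280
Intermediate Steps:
k(x) = (-5 + x)/(7 + x) (k(x) = (x - 5)/(x + 7) = (-5 + x)/(7 + x))
(k(-9) + 145)*(76 - 61) = ((-5 - 9)/(7 - 9) + 145)*(76 - 61) = (-14/(-2) + 145)*15 = (-½*(-14) + 145)*15 = (7 + 145)*15 = 152*15 = 2280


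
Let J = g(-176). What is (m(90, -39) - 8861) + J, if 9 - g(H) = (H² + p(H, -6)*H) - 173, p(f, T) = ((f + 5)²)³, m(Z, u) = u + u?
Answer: 4400371367795963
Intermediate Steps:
m(Z, u) = 2*u
p(f, T) = (5 + f)⁶ (p(f, T) = ((5 + f)²)³ = (5 + f)⁶)
g(H) = 182 - H² - H*(5 + H)⁶ (g(H) = 9 - ((H² + (5 + H)⁶*H) - 173) = 9 - ((H² + H*(5 + H)⁶) - 173) = 9 - (-173 + H² + H*(5 + H)⁶) = 9 + (173 - H² - H*(5 + H)⁶) = 182 - H² - H*(5 + H)⁶)
J = 4400371367804902 (J = 182 - 1*(-176)² - 1*(-176)*(5 - 176)⁶ = 182 - 1*30976 - 1*(-176)*(-171)⁶ = 182 - 30976 - 1*(-176)*25002110044521 = 182 - 30976 + 4400371367835696 = 4400371367804902)
(m(90, -39) - 8861) + J = (2*(-39) - 8861) + 4400371367804902 = (-78 - 8861) + 4400371367804902 = -8939 + 4400371367804902 = 4400371367795963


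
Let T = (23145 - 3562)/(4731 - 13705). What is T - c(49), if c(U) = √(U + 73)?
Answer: -19583/8974 - √122 ≈ -13.228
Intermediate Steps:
T = -19583/8974 (T = 19583/(-8974) = 19583*(-1/8974) = -19583/8974 ≈ -2.1822)
c(U) = √(73 + U)
T - c(49) = -19583/8974 - √(73 + 49) = -19583/8974 - √122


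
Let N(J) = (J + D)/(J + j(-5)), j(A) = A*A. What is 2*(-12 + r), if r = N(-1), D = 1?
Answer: -24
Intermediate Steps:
j(A) = A²
N(J) = (1 + J)/(25 + J) (N(J) = (J + 1)/(J + (-5)²) = (1 + J)/(J + 25) = (1 + J)/(25 + J))
r = 0 (r = (1 - 1)/(25 - 1) = 0/24 = (1/24)*0 = 0)
2*(-12 + r) = 2*(-12 + 0) = 2*(-12) = -24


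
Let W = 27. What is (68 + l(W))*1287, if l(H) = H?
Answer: 122265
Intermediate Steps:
(68 + l(W))*1287 = (68 + 27)*1287 = 95*1287 = 122265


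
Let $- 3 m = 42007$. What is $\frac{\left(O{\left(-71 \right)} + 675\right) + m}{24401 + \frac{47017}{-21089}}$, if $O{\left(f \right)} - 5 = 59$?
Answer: $- \frac{419565655}{771818508} \approx -0.54361$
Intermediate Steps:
$O{\left(f \right)} = 64$ ($O{\left(f \right)} = 5 + 59 = 64$)
$m = - \frac{42007}{3}$ ($m = \left(- \frac{1}{3}\right) 42007 = - \frac{42007}{3} \approx -14002.0$)
$\frac{\left(O{\left(-71 \right)} + 675\right) + m}{24401 + \frac{47017}{-21089}} = \frac{\left(64 + 675\right) - \frac{42007}{3}}{24401 + \frac{47017}{-21089}} = \frac{739 - \frac{42007}{3}}{24401 + 47017 \left(- \frac{1}{21089}\right)} = - \frac{39790}{3 \left(24401 - \frac{47017}{21089}\right)} = - \frac{39790}{3 \cdot \frac{514545672}{21089}} = \left(- \frac{39790}{3}\right) \frac{21089}{514545672} = - \frac{419565655}{771818508}$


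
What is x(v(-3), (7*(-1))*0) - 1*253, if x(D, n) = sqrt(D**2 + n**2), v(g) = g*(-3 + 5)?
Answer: -247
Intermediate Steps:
v(g) = 2*g (v(g) = g*2 = 2*g)
x(v(-3), (7*(-1))*0) - 1*253 = sqrt((2*(-3))**2 + ((7*(-1))*0)**2) - 1*253 = sqrt((-6)**2 + (-7*0)**2) - 253 = sqrt(36 + 0**2) - 253 = sqrt(36 + 0) - 253 = sqrt(36) - 253 = 6 - 253 = -247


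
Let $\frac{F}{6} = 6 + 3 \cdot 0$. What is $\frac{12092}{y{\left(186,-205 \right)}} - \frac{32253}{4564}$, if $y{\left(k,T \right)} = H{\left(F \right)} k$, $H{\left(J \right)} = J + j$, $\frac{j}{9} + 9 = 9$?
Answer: $- \frac{20097275}{3820068} \approx -5.261$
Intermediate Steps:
$j = 0$ ($j = -81 + 9 \cdot 9 = -81 + 81 = 0$)
$F = 36$ ($F = 6 \left(6 + 3 \cdot 0\right) = 6 \left(6 + 0\right) = 6 \cdot 6 = 36$)
$H{\left(J \right)} = J$ ($H{\left(J \right)} = J + 0 = J$)
$y{\left(k,T \right)} = 36 k$
$\frac{12092}{y{\left(186,-205 \right)}} - \frac{32253}{4564} = \frac{12092}{36 \cdot 186} - \frac{32253}{4564} = \frac{12092}{6696} - \frac{32253}{4564} = 12092 \cdot \frac{1}{6696} - \frac{32253}{4564} = \frac{3023}{1674} - \frac{32253}{4564} = - \frac{20097275}{3820068}$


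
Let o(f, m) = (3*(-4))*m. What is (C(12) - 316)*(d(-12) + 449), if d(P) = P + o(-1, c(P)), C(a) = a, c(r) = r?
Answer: -176624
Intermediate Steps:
o(f, m) = -12*m
d(P) = -11*P (d(P) = P - 12*P = -11*P)
(C(12) - 316)*(d(-12) + 449) = (12 - 316)*(-11*(-12) + 449) = -304*(132 + 449) = -304*581 = -176624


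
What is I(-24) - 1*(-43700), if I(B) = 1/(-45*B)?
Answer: 47196001/1080 ≈ 43700.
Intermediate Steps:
I(B) = -1/(45*B)
I(-24) - 1*(-43700) = -1/45/(-24) - 1*(-43700) = -1/45*(-1/24) + 43700 = 1/1080 + 43700 = 47196001/1080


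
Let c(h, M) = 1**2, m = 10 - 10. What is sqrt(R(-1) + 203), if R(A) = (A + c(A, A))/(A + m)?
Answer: sqrt(203) ≈ 14.248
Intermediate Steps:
m = 0
c(h, M) = 1
R(A) = (1 + A)/A (R(A) = (A + 1)/(A + 0) = (1 + A)/A)
sqrt(R(-1) + 203) = sqrt((1 - 1)/(-1) + 203) = sqrt(-1*0 + 203) = sqrt(0 + 203) = sqrt(203)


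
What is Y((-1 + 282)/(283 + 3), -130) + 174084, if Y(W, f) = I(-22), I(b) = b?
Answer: 174062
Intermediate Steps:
Y(W, f) = -22
Y((-1 + 282)/(283 + 3), -130) + 174084 = -22 + 174084 = 174062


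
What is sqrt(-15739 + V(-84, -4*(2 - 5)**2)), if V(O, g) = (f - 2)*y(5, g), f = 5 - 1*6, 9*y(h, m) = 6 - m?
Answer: I*sqrt(15753) ≈ 125.51*I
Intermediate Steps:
y(h, m) = 2/3 - m/9 (y(h, m) = (6 - m)/9 = 2/3 - m/9)
f = -1 (f = 5 - 6 = -1)
V(O, g) = -2 + g/3 (V(O, g) = (-1 - 2)*(2/3 - g/9) = -3*(2/3 - g/9) = -2 + g/3)
sqrt(-15739 + V(-84, -4*(2 - 5)**2)) = sqrt(-15739 + (-2 + (-4*(2 - 5)**2)/3)) = sqrt(-15739 + (-2 + (-4*(-3)**2)/3)) = sqrt(-15739 + (-2 + (-4*9)/3)) = sqrt(-15739 + (-2 + (1/3)*(-36))) = sqrt(-15739 + (-2 - 12)) = sqrt(-15739 - 14) = sqrt(-15753) = I*sqrt(15753)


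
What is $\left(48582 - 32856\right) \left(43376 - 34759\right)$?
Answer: $135510942$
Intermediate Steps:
$\left(48582 - 32856\right) \left(43376 - 34759\right) = 15726 \cdot 8617 = 135510942$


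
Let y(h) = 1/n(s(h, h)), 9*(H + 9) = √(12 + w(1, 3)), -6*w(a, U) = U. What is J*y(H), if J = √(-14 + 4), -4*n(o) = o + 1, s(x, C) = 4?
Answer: -4*I*√10/5 ≈ -2.5298*I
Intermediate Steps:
n(o) = -¼ - o/4 (n(o) = -(o + 1)/4 = -(1 + o)/4 = -¼ - o/4)
w(a, U) = -U/6
H = -9 + √46/18 (H = -9 + √(12 - ⅙*3)/9 = -9 + √(12 - ½)/9 = -9 + √(23/2)/9 = -9 + (√46/2)/9 = -9 + √46/18 ≈ -8.6232)
J = I*√10 (J = √(-10) = I*√10 ≈ 3.1623*I)
y(h) = -⅘ (y(h) = 1/(-¼ - ¼*4) = 1/(-¼ - 1) = 1/(-5/4) = -⅘)
J*y(H) = (I*√10)*(-⅘) = -4*I*√10/5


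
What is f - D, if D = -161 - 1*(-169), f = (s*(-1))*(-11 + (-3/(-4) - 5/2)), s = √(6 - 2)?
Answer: 35/2 ≈ 17.500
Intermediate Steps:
s = 2 (s = √4 = 2)
f = 51/2 (f = (2*(-1))*(-11 + (-3/(-4) - 5/2)) = -2*(-11 + (-3*(-¼) - 5*½)) = -2*(-11 + (¾ - 5/2)) = -2*(-11 - 7/4) = -2*(-51/4) = 51/2 ≈ 25.500)
D = 8 (D = -161 + 169 = 8)
f - D = 51/2 - 1*8 = 51/2 - 8 = 35/2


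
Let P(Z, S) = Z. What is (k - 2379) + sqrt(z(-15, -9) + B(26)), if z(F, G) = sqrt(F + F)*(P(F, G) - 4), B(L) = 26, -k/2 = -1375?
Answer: 371 + sqrt(26 - 19*I*sqrt(30)) ≈ 379.16 - 6.3744*I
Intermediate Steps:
k = 2750 (k = -2*(-1375) = 2750)
z(F, G) = sqrt(2)*sqrt(F)*(-4 + F) (z(F, G) = sqrt(F + F)*(F - 4) = sqrt(2*F)*(-4 + F) = (sqrt(2)*sqrt(F))*(-4 + F) = sqrt(2)*sqrt(F)*(-4 + F))
(k - 2379) + sqrt(z(-15, -9) + B(26)) = (2750 - 2379) + sqrt(sqrt(2)*sqrt(-15)*(-4 - 15) + 26) = 371 + sqrt(sqrt(2)*(I*sqrt(15))*(-19) + 26) = 371 + sqrt(-19*I*sqrt(30) + 26) = 371 + sqrt(26 - 19*I*sqrt(30))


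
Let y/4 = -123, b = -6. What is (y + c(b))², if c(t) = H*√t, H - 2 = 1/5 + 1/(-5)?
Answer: 242040 - 1968*I*√6 ≈ 2.4204e+5 - 4820.6*I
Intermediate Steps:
H = 2 (H = 2 + (1/5 + 1/(-5)) = 2 + (1*(⅕) + 1*(-⅕)) = 2 + (⅕ - ⅕) = 2 + 0 = 2)
y = -492 (y = 4*(-123) = -492)
c(t) = 2*√t
(y + c(b))² = (-492 + 2*√(-6))² = (-492 + 2*(I*√6))² = (-492 + 2*I*√6)²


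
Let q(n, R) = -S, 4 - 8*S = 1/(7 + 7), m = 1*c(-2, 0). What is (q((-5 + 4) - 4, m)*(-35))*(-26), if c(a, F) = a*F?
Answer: -3575/8 ≈ -446.88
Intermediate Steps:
c(a, F) = F*a
m = 0 (m = 1*(0*(-2)) = 1*0 = 0)
S = 55/112 (S = ½ - 1/(8*(7 + 7)) = ½ - ⅛/14 = ½ - ⅛*1/14 = ½ - 1/112 = 55/112 ≈ 0.49107)
q(n, R) = -55/112 (q(n, R) = -1*55/112 = -55/112)
(q((-5 + 4) - 4, m)*(-35))*(-26) = -55/112*(-35)*(-26) = (275/16)*(-26) = -3575/8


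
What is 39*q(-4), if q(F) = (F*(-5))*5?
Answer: 3900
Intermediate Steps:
q(F) = -25*F (q(F) = -5*F*5 = -25*F)
39*q(-4) = 39*(-25*(-4)) = 39*100 = 3900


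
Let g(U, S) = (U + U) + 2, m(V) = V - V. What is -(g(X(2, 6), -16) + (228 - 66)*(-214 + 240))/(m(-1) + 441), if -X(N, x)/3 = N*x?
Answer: -4142/441 ≈ -9.3923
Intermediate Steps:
X(N, x) = -3*N*x
m(V) = 0
g(U, S) = 2 + 2*U (g(U, S) = 2*U + 2 = 2 + 2*U)
-(g(X(2, 6), -16) + (228 - 66)*(-214 + 240))/(m(-1) + 441) = -((2 + 2*(-3*2*6)) + (228 - 66)*(-214 + 240))/(0 + 441) = -((2 + 2*(-36)) + 162*26)/441 = -((2 - 72) + 4212)/441 = -(-70 + 4212)/441 = -4142/441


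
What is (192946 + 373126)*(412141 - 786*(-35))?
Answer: 248874120872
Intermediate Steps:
(192946 + 373126)*(412141 - 786*(-35)) = 566072*(412141 + 27510) = 566072*439651 = 248874120872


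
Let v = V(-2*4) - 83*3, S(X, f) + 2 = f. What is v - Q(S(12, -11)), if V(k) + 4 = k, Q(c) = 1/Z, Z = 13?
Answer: -3394/13 ≈ -261.08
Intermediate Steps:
S(X, f) = -2 + f
Q(c) = 1/13
V(k) = -4 + k
v = -261 (v = (-4 - 2*4) - 83*3 = (-4 - 8) - 249 = -12 - 249 = -261)
v - Q(S(12, -11)) = -261 - 1*1/13 = -261 - 1/13 = -3394/13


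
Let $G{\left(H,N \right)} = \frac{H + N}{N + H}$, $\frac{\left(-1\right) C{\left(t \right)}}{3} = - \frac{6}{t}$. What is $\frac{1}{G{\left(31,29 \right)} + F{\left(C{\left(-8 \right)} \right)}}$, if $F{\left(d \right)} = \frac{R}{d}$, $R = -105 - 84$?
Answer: $\frac{1}{85} \approx 0.011765$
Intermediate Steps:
$C{\left(t \right)} = \frac{18}{t}$ ($C{\left(t \right)} = - 3 \left(- \frac{6}{t}\right) = \frac{18}{t}$)
$R = -189$
$F{\left(d \right)} = - \frac{189}{d}$
$G{\left(H,N \right)} = 1$ ($G{\left(H,N \right)} = \frac{H + N}{H + N} = 1$)
$\frac{1}{G{\left(31,29 \right)} + F{\left(C{\left(-8 \right)} \right)}} = \frac{1}{1 - \frac{189}{18 \frac{1}{-8}}} = \frac{1}{1 - \frac{189}{18 \left(- \frac{1}{8}\right)}} = \frac{1}{1 - \frac{189}{- \frac{9}{4}}} = \frac{1}{1 - -84} = \frac{1}{1 + 84} = \frac{1}{85}$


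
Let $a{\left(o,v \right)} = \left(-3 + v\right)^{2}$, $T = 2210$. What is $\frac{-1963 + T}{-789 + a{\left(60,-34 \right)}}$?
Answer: $\frac{247}{580} \approx 0.42586$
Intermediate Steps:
$\frac{-1963 + T}{-789 + a{\left(60,-34 \right)}} = \frac{-1963 + 2210}{-789 + \left(-3 - 34\right)^{2}} = \frac{247}{-789 + \left(-37\right)^{2}} = \frac{247}{-789 + 1369} = \frac{247}{580}$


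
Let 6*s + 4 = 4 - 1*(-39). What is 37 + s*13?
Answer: 243/2 ≈ 121.50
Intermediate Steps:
s = 13/2 (s = -⅔ + (4 - 1*(-39))/6 = -⅔ + (4 + 39)/6 = -⅔ + (⅙)*43 = -⅔ + 43/6 = 13/2 ≈ 6.5000)
37 + s*13 = 37 + (13/2)*13 = 37 + 169/2 = 243/2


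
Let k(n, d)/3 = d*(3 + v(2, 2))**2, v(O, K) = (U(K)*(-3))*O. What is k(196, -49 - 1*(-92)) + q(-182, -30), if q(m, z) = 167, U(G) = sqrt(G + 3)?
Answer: 24548 - 4644*sqrt(5) ≈ 14164.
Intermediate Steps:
U(G) = sqrt(3 + G)
v(O, K) = -3*O*sqrt(3 + K) (v(O, K) = (sqrt(3 + K)*(-3))*O = (-3*sqrt(3 + K))*O = -3*O*sqrt(3 + K))
k(n, d) = 3*d*(3 - 6*sqrt(5))**2 (k(n, d) = 3*(d*(3 - 3*2*sqrt(3 + 2))**2) = 3*(d*(3 - 3*2*sqrt(5))**2) = 3*(d*(3 - 6*sqrt(5))**2) = 3*d*(3 - 6*sqrt(5))**2)
k(196, -49 - 1*(-92)) + q(-182, -30) = 27*(-49 - 1*(-92))*(21 - 4*sqrt(5)) + 167 = 27*(-49 + 92)*(21 - 4*sqrt(5)) + 167 = 27*43*(21 - 4*sqrt(5)) + 167 = (24381 - 4644*sqrt(5)) + 167 = 24548 - 4644*sqrt(5)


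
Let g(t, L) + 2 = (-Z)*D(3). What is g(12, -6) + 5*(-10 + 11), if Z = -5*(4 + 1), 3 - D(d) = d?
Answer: 3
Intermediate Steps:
D(d) = 3 - d
Z = -25 (Z = -5*5 = -25)
g(t, L) = -2 (g(t, L) = -2 + (-1*(-25))*(3 - 1*3) = -2 + 25*(3 - 3) = -2 + 25*0 = -2 + 0 = -2)
g(12, -6) + 5*(-10 + 11) = -2 + 5*(-10 + 11) = -2 + 5*1 = -2 + 5 = 3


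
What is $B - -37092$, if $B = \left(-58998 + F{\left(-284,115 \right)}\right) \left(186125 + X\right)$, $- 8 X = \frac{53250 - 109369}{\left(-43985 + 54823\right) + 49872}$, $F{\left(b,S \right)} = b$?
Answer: $- \frac{2679455764791999}{242840} \approx -1.1034 \cdot 10^{10}$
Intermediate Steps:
$X = \frac{56119}{485680}$ ($X = - \frac{\left(53250 - 109369\right) \frac{1}{\left(-43985 + 54823\right) + 49872}}{8} = - \frac{\left(-56119\right) \frac{1}{10838 + 49872}}{8} = - \frac{\left(-56119\right) \frac{1}{60710}}{8} = \left(- \frac{1}{8}\right) \left(- \frac{56119}{60710}\right) = \frac{56119}{485680} \approx 0.11555$)
$B = - \frac{2679464772213279}{242840}$ ($B = \left(-58998 - 284\right) \left(186125 + \frac{56119}{485680}\right) = \left(-59282\right) \frac{90397246119}{485680} = - \frac{2679464772213279}{242840} \approx -1.1034 \cdot 10^{10}$)
$B - -37092 = - \frac{2679464772213279}{242840} - -37092 = - \frac{2679464772213279}{242840} + 37092 = - \frac{2679455764791999}{242840}$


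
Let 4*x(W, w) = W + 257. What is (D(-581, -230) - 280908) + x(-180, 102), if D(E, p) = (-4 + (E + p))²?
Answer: 1533345/4 ≈ 3.8334e+5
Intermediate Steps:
D(E, p) = (-4 + E + p)²
x(W, w) = 257/4 + W/4 (x(W, w) = (W + 257)/4 = (257 + W)/4 = 257/4 + W/4)
(D(-581, -230) - 280908) + x(-180, 102) = ((-4 - 581 - 230)² - 280908) + (257/4 + (¼)*(-180)) = ((-815)² - 280908) + (257/4 - 45) = (664225 - 280908) + 77/4 = 383317 + 77/4 = 1533345/4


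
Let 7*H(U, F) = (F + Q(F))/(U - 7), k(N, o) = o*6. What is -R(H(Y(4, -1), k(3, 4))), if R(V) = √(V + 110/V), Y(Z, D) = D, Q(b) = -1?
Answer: -I*√111247458/644 ≈ -16.378*I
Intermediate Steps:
k(N, o) = 6*o
H(U, F) = (-1 + F)/(7*(-7 + U)) (H(U, F) = ((F - 1)/(U - 7))/7 = ((-1 + F)/(-7 + U))/7 = (-1 + F)/(7*(-7 + U)))
-R(H(Y(4, -1), k(3, 4))) = -√((-1 + 6*4)/(7*(-7 - 1)) + 110/(((-1 + 6*4)/(7*(-7 - 1))))) = -√((⅐)*(-1 + 24)/(-8) + 110/(((⅐)*(-1 + 24)/(-8)))) = -√((⅐)*(-⅛)*23 + 110/(((⅐)*(-⅛)*23))) = -√(-23/56 + 110/(-23/56)) = -√(-23/56 + 110*(-56/23)) = -√(-23/56 - 6160/23) = -√(-345489/1288) = -I*√111247458/644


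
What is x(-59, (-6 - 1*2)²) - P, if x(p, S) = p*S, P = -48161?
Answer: 44385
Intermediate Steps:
x(p, S) = S*p
x(-59, (-6 - 1*2)²) - P = (-6 - 1*2)²*(-59) - 1*(-48161) = (-6 - 2)²*(-59) + 48161 = (-8)²*(-59) + 48161 = 64*(-59) + 48161 = -3776 + 48161 = 44385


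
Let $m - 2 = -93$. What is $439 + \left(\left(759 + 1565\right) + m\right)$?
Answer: $2672$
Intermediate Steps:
$m = -91$ ($m = 2 - 93 = -91$)
$439 + \left(\left(759 + 1565\right) + m\right) = 439 + \left(\left(759 + 1565\right) - 91\right) = 439 + \left(2324 - 91\right) = 439 + 2233 = 2672$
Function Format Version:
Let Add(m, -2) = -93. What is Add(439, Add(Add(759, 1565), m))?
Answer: 2672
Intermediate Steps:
m = -91 (m = Add(2, -93) = -91)
Add(439, Add(Add(759, 1565), m)) = Add(439, Add(Add(759, 1565), -91)) = Add(439, Add(2324, -91)) = Add(439, 2233) = 2672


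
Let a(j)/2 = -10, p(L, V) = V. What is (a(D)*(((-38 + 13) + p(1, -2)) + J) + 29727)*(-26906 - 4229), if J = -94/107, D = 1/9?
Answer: -100891379615/107 ≈ -9.4291e+8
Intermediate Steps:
D = 1/9 ≈ 0.11111
a(j) = -20 (a(j) = 2*(-10) = -20)
J = -94/107 (J = -94*1/107 = -94/107 ≈ -0.87850)
(a(D)*(((-38 + 13) + p(1, -2)) + J) + 29727)*(-26906 - 4229) = (-20*(((-38 + 13) - 2) - 94/107) + 29727)*(-26906 - 4229) = (-20*((-25 - 2) - 94/107) + 29727)*(-31135) = (-20*(-27 - 94/107) + 29727)*(-31135) = (-20*(-2983/107) + 29727)*(-31135) = (59660/107 + 29727)*(-31135) = (3240449/107)*(-31135) = -100891379615/107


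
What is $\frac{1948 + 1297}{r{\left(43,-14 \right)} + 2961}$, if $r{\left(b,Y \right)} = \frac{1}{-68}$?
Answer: $\frac{220660}{201347} \approx 1.0959$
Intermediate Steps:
$r{\left(b,Y \right)} = - \frac{1}{68}$
$\frac{1948 + 1297}{r{\left(43,-14 \right)} + 2961} = \frac{1948 + 1297}{- \frac{1}{68} + 2961} = \frac{3245}{\frac{201347}{68}} = 3245 \cdot \frac{68}{201347} = \frac{220660}{201347}$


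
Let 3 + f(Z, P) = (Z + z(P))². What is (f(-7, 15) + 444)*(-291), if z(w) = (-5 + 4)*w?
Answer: -269175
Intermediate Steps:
z(w) = -w
f(Z, P) = -3 + (Z - P)²
(f(-7, 15) + 444)*(-291) = ((-3 + (15 - 1*(-7))²) + 444)*(-291) = ((-3 + (15 + 7)²) + 444)*(-291) = ((-3 + 22²) + 444)*(-291) = ((-3 + 484) + 444)*(-291) = (481 + 444)*(-291) = 925*(-291) = -269175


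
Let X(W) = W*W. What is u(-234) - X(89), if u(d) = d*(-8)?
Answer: -6049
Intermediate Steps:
u(d) = -8*d
X(W) = W²
u(-234) - X(89) = -8*(-234) - 1*89² = 1872 - 1*7921 = 1872 - 7921 = -6049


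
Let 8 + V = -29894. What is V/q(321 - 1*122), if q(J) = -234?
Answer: 14951/117 ≈ 127.79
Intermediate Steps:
V = -29902 (V = -8 - 29894 = -29902)
V/q(321 - 1*122) = -29902/(-234) = -29902*(-1/234) = 14951/117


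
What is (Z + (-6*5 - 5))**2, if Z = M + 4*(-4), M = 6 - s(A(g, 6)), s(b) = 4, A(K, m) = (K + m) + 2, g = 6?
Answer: 2401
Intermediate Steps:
A(K, m) = 2 + K + m
M = 2 (M = 6 - 1*4 = 6 - 4 = 2)
Z = -14 (Z = 2 + 4*(-4) = 2 - 16 = -14)
(Z + (-6*5 - 5))**2 = (-14 + (-6*5 - 5))**2 = (-14 + (-30 - 5))**2 = (-14 - 35)**2 = (-49)**2 = 2401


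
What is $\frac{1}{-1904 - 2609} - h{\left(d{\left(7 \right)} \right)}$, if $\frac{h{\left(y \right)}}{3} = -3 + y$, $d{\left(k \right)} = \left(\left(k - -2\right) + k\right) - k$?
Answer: $- \frac{81235}{4513} \approx -18.0$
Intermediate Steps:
$d{\left(k \right)} = 2 + k$ ($d{\left(k \right)} = \left(\left(k + 2\right) + k\right) - k = \left(\left(2 + k\right) + k\right) - k = \left(2 + 2 k\right) - k = 2 + k$)
$h{\left(y \right)} = -9 + 3 y$ ($h{\left(y \right)} = 3 \left(-3 + y\right) = -9 + 3 y$)
$\frac{1}{-1904 - 2609} - h{\left(d{\left(7 \right)} \right)} = \frac{1}{-1904 - 2609} - \left(-9 + 3 \left(2 + 7\right)\right) = \frac{1}{-4513} - \left(-9 + 3 \cdot 9\right) = - \frac{1}{4513} - \left(-9 + 27\right) = - \frac{1}{4513} - 18 = - \frac{81235}{4513}$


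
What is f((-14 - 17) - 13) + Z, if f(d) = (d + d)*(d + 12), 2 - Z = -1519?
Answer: 4337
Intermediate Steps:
Z = 1521 (Z = 2 - 1*(-1519) = 2 + 1519 = 1521)
f(d) = 2*d*(12 + d) (f(d) = (2*d)*(12 + d) = 2*d*(12 + d))
f((-14 - 17) - 13) + Z = 2*((-14 - 17) - 13)*(12 + ((-14 - 17) - 13)) + 1521 = 2*(-31 - 13)*(12 + (-31 - 13)) + 1521 = 2*(-44)*(12 - 44) + 1521 = 2*(-44)*(-32) + 1521 = 2816 + 1521 = 4337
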